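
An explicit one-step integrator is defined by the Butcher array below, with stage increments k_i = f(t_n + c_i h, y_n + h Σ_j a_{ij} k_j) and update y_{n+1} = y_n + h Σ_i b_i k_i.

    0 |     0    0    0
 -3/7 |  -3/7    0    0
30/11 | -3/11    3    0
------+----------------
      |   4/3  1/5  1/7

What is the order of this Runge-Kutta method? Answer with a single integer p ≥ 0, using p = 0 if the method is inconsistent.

b = (4/3, 1/5, 1/7)
c = (0, -3/7, 30/11)
Ac = (0, 0, -9/7)
Σ b_i: 4/3·1 + 1/5·1 + 1/7·1 = 176/105 ≠ 1 ⇒ order 0.

0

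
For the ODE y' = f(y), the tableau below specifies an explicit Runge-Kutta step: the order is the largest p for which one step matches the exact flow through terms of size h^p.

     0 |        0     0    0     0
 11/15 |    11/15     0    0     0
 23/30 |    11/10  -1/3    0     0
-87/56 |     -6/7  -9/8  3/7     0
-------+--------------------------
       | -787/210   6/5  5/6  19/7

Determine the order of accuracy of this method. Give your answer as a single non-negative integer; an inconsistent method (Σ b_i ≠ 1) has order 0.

b = (-787/210, 6/5, 5/6, 19/7)
c = (0, 11/15, 23/30, -87/56)
Ac = (0, 0, -11/45, -139/280)
Σ b_i: (-787/210)·1 + 6/5·1 + 5/6·1 + 19/7·1 = 1 ✓
b·c: 6/5·11/15 + 5/6·23/30 + 19/7·(-87/56) = -237959/88200 ≠ 1/2 ⇒ order 1.

1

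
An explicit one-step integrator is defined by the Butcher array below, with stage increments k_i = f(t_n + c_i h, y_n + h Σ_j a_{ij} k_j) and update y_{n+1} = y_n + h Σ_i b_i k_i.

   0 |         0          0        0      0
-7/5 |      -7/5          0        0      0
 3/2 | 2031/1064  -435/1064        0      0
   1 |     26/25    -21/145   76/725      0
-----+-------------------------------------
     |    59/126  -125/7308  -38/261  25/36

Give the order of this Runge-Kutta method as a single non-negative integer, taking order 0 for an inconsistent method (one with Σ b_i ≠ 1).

4

b = (59/126, -125/7308, -38/261, 25/36)
c = (0, -7/5, 3/2, 1)
Ac = (0, 0, 87/152, 9/25)
Σ b_i: 59/126·1 + (-125/7308)·1 + (-38/261)·1 + 25/36·1 = 1 ✓
b·c: (-125/7308)·(-7/5) + (-38/261)·3/2 + 25/36·1 = 1/2 ✓
b·c²: (-125/7308)·49/25 + (-38/261)·9/4 + 25/36·1 = 1/3 ✓
b·Ac: (-38/261)·87/152 + 25/36·9/25 = 1/6 ✓
b·c³: (-125/7308)·(-343/125) + (-38/261)·27/8 + 25/36·1 = 1/4 ✓
b·(c∘Ac): (-38/261)·261/304 + 25/36·9/25 = 1/8 ✓
b·Ac²: (-38/261)·(-609/760) + 25/36·(-6/125) = 1/12 ✓
b·A²c: 25/36·3/50 = 1/24 ✓; 4 stages ⇒ order 4.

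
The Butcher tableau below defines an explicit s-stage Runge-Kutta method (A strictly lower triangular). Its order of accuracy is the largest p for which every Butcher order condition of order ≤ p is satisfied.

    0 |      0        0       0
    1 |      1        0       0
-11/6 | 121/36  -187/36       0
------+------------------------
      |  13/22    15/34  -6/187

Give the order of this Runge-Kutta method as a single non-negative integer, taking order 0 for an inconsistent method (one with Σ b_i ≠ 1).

b = (13/22, 15/34, -6/187)
c = (0, 1, -11/6)
Ac = (0, 0, -187/36)
Σ b_i: 13/22·1 + 15/34·1 + (-6/187)·1 = 1 ✓
b·c: 15/34·1 + (-6/187)·(-11/6) = 1/2 ✓
b·c²: 15/34·1 + (-6/187)·121/36 = 1/3 ✓
b·Ac: (-6/187)·(-187/36) = 1/6 ✓; 3 stages ⇒ order 3.

3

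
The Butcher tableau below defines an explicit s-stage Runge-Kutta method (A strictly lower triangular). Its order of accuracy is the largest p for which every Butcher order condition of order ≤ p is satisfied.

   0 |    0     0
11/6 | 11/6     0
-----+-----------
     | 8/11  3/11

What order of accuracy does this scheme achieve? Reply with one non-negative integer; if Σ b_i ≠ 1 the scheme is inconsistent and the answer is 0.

b = (8/11, 3/11)
c = (0, 11/6)
Σ b_i: 8/11·1 + 3/11·1 = 1 ✓
b·c: 3/11·11/6 = 1/2 ✓; 2 stages ⇒ order 2.

2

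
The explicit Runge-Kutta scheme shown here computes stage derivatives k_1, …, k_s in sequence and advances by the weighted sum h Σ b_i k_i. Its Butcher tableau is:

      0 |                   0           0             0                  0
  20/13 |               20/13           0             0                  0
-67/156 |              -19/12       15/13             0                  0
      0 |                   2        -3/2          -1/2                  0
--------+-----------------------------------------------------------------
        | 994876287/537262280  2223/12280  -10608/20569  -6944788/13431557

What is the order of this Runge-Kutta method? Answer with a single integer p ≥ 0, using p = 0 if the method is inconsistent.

b = (994876287/537262280, 2223/12280, -10608/20569, -6944788/13431557)
c = (0, 20/13, -67/156, 0)
Ac = (0, 0, 300/169, -653/312)
Σ b_i: 994876287/537262280·1 + 2223/12280·1 + (-10608/20569)·1 + (-6944788/13431557)·1 = 1 ✓
b·c: 2223/12280·20/13 + (-10608/20569)·(-67/156) = 1/2 ✓
b·c²: 2223/12280·400/169 + (-10608/20569)·4489/24336 = 1/3 ✓
b·Ac: (-10608/20569)·300/169 + (-6944788/13431557)·(-653/312) = 1/6 ✓
b·c³: 2223/12280·8000/2197 + (-10608/20569)·(-300763/3796416) = 4259/6084 ≠ 1/4 ⇒ order 3.
b·(c∘Ac): (-10608/20569)·(-1675/2197) = 20400/51883 ≠ 1/8
b·Ac²: (-10608/20569)·6000/2197 + (-6944788/13431557)·(-177289/48672) = 3773557/7945704 ≠ 1/12
b·A²c: (-6944788/13431557)·(-150/169) = 1041718200/2269933133 ≠ 1/24

3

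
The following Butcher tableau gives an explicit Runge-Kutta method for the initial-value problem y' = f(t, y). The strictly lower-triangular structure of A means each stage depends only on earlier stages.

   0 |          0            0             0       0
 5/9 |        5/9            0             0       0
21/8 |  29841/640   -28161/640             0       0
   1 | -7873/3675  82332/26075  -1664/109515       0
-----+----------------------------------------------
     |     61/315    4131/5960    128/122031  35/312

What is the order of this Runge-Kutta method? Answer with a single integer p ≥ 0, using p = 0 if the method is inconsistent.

4

b = (61/315, 4131/5960, 128/122031, 35/312)
c = (0, 5/9, 21/8, 1)
Ac = (0, 0, -3129/128, 12/7)
Σ b_i: 61/315·1 + 4131/5960·1 + 128/122031·1 + 35/312·1 = 1 ✓
b·c: 4131/5960·5/9 + 128/122031·21/8 + 35/312·1 = 1/2 ✓
b·c²: 4131/5960·25/81 + 128/122031·441/64 + 35/312·1 = 1/3 ✓
b·Ac: 128/122031·(-3129/128) + 35/312·12/7 = 1/6 ✓
b·c³: 4131/5960·125/729 + 128/122031·9261/512 + 35/312·1 = 1/4 ✓
b·(c∘Ac): 128/122031·(-65709/1024) + 35/312·12/7 = 1/8 ✓
b·Ac²: 128/122031·(-5215/384) + 35/312·274/315 = 1/12 ✓
b·A²c: 35/312·13/35 = 1/24 ✓; 4 stages ⇒ order 4.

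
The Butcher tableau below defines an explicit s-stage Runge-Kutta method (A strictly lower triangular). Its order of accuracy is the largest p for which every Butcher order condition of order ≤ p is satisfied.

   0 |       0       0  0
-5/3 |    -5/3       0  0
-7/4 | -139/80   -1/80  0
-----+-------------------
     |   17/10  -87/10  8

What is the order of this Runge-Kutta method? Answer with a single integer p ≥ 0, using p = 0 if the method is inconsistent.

b = (17/10, -87/10, 8)
c = (0, -5/3, -7/4)
Ac = (0, 0, 1/48)
Σ b_i: 17/10·1 + (-87/10)·1 + 8·1 = 1 ✓
b·c: (-87/10)·(-5/3) + 8·(-7/4) = 1/2 ✓
b·c²: (-87/10)·25/9 + 8·49/16 = 1/3 ✓
b·Ac: 8·1/48 = 1/6 ✓; 3 stages ⇒ order 3.

3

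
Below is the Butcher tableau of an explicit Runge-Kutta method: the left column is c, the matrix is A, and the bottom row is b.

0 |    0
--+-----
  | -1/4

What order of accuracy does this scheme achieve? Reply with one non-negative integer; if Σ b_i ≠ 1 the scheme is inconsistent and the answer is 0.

b = (-1/4)
c = (0)
Σ b_i: (-1/4)·1 = -1/4 ≠ 1 ⇒ order 0.

0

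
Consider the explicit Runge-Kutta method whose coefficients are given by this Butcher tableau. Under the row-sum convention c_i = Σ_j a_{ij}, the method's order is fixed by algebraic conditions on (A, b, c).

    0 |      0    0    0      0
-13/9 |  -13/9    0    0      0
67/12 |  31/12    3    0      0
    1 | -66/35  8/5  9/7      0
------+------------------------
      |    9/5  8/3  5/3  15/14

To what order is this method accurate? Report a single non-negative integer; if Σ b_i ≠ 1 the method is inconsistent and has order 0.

0

b = (9/5, 8/3, 5/3, 15/14)
c = (0, -13/9, 67/12, 1)
Ac = (0, 0, -13/3, 6133/1260)
Σ b_i: 9/5·1 + 8/3·1 + 5/3·1 + 15/14·1 = 1513/210 ≠ 1 ⇒ order 0.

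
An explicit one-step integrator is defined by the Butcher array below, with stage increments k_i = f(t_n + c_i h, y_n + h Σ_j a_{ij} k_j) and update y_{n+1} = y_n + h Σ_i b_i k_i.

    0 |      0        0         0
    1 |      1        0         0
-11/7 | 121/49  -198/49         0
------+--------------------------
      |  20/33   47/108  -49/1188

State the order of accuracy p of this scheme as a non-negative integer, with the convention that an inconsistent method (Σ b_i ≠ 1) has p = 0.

3

b = (20/33, 47/108, -49/1188)
c = (0, 1, -11/7)
Ac = (0, 0, -198/49)
Σ b_i: 20/33·1 + 47/108·1 + (-49/1188)·1 = 1 ✓
b·c: 47/108·1 + (-49/1188)·(-11/7) = 1/2 ✓
b·c²: 47/108·1 + (-49/1188)·121/49 = 1/3 ✓
b·Ac: (-49/1188)·(-198/49) = 1/6 ✓; 3 stages ⇒ order 3.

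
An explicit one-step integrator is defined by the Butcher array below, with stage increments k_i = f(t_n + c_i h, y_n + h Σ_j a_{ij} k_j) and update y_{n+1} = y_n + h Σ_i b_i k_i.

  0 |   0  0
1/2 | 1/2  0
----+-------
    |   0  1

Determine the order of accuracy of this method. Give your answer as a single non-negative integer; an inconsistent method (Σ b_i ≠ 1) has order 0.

b = (0, 1)
c = (0, 1/2)
Σ b_i: 1·1 = 1 ✓
b·c: 1·1/2 = 1/2 ✓; 2 stages ⇒ order 2.

2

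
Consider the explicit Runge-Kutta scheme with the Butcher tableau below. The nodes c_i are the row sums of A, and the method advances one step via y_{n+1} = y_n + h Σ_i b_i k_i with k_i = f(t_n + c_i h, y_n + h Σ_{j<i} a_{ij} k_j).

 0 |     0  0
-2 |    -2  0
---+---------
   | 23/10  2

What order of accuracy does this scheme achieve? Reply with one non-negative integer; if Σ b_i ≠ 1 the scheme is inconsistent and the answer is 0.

0

b = (23/10, 2)
c = (0, -2)
Σ b_i: 23/10·1 + 2·1 = 43/10 ≠ 1 ⇒ order 0.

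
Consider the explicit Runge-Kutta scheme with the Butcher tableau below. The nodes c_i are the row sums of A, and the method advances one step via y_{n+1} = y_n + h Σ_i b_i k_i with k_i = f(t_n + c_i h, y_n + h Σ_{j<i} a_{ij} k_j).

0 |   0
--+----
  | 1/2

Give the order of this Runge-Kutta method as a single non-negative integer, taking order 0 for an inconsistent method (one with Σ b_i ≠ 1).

0

b = (1/2)
c = (0)
Σ b_i: 1/2·1 = 1/2 ≠ 1 ⇒ order 0.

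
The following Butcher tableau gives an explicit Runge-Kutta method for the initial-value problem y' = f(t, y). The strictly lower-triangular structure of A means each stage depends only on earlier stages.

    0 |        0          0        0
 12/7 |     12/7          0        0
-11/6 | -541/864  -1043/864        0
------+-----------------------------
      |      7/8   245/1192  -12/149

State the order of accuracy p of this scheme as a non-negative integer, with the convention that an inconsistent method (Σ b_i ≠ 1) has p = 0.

3

b = (7/8, 245/1192, -12/149)
c = (0, 12/7, -11/6)
Ac = (0, 0, -149/72)
Σ b_i: 7/8·1 + 245/1192·1 + (-12/149)·1 = 1 ✓
b·c: 245/1192·12/7 + (-12/149)·(-11/6) = 1/2 ✓
b·c²: 245/1192·144/49 + (-12/149)·121/36 = 1/3 ✓
b·Ac: (-12/149)·(-149/72) = 1/6 ✓; 3 stages ⇒ order 3.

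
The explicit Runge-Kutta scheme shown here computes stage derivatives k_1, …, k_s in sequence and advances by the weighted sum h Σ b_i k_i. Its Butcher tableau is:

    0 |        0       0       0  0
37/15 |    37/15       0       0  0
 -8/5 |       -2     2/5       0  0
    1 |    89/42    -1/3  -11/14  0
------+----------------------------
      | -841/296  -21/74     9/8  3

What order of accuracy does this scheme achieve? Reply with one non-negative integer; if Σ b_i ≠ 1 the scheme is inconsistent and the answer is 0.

2

b = (-841/296, -21/74, 9/8, 3)
c = (0, 37/15, -8/5, 1)
Ac = (0, 0, 74/75, 137/315)
Σ b_i: (-841/296)·1 + (-21/74)·1 + 9/8·1 + 3·1 = 1 ✓
b·c: (-21/74)·37/15 + 9/8·(-8/5) + 3·1 = 1/2 ✓
b·c²: (-21/74)·1369/225 + 9/8·64/25 + 3·1 = 623/150 ≠ 1/3 ⇒ order 2.
b·Ac: 9/8·74/75 + 3·137/315 = 5071/2100 ≠ 1/6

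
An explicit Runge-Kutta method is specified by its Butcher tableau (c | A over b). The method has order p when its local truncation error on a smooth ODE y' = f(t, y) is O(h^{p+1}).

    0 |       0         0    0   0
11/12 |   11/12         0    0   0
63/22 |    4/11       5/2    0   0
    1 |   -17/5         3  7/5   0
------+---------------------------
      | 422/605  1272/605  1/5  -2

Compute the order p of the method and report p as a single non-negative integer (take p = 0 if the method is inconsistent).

2

b = (422/605, 1272/605, 1/5, -2)
c = (0, 11/12, 63/22, 1)
Ac = (0, 0, 55/24, 1487/220)
Σ b_i: 422/605·1 + 1272/605·1 + 1/5·1 + (-2)·1 = 1 ✓
b·c: 1272/605·11/12 + 1/5·63/22 + (-2)·1 = 1/2 ✓
b·c²: 1272/605·121/144 + 1/5·3969/484 + (-2)·1 = 10213/7260 ≠ 1/3 ⇒ order 2.
b·Ac: 1/5·55/24 + (-2)·1487/220 = -17239/1320 ≠ 1/6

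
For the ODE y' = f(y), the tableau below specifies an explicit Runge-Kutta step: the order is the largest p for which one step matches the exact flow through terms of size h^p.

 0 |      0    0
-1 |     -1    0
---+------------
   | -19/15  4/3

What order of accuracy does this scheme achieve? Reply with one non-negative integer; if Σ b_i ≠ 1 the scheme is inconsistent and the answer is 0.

0

b = (-19/15, 4/3)
c = (0, -1)
Σ b_i: (-19/15)·1 + 4/3·1 = 1/15 ≠ 1 ⇒ order 0.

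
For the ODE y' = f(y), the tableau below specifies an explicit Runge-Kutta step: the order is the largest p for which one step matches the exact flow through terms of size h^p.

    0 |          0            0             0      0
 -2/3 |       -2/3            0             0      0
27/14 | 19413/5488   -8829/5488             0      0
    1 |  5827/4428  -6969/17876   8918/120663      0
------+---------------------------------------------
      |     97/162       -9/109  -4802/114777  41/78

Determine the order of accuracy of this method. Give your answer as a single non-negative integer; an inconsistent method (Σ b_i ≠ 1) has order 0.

4

b = (97/162, -9/109, -4802/114777, 41/78)
c = (0, -2/3, 27/14, 1)
Ac = (0, 0, 2943/2744, 33/82)
Σ b_i: 97/162·1 + (-9/109)·1 + (-4802/114777)·1 + 41/78·1 = 1 ✓
b·c: (-9/109)·(-2/3) + (-4802/114777)·27/14 + 41/78·1 = 1/2 ✓
b·c²: (-9/109)·4/9 + (-4802/114777)·729/196 + 41/78·1 = 1/3 ✓
b·Ac: (-4802/114777)·2943/2744 + 41/78·33/82 = 1/6 ✓
b·c³: (-9/109)·(-8/27) + (-4802/114777)·19683/2744 + 41/78·1 = 1/4 ✓
b·(c∘Ac): (-4802/114777)·79461/38416 + 41/78·33/82 = 1/8 ✓
b·Ac²: (-4802/114777)·(-981/1372) + 41/78·25/246 = 1/12 ✓
b·A²c: 41/78·13/164 = 1/24 ✓; 4 stages ⇒ order 4.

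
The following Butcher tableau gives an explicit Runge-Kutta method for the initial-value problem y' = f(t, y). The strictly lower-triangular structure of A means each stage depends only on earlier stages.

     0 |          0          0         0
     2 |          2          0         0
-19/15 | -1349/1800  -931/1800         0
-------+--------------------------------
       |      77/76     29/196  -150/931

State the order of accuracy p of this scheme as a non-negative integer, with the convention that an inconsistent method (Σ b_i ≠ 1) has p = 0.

b = (77/76, 29/196, -150/931)
c = (0, 2, -19/15)
Ac = (0, 0, -931/900)
Σ b_i: 77/76·1 + 29/196·1 + (-150/931)·1 = 1 ✓
b·c: 29/196·2 + (-150/931)·(-19/15) = 1/2 ✓
b·c²: 29/196·4 + (-150/931)·361/225 = 1/3 ✓
b·Ac: (-150/931)·(-931/900) = 1/6 ✓; 3 stages ⇒ order 3.

3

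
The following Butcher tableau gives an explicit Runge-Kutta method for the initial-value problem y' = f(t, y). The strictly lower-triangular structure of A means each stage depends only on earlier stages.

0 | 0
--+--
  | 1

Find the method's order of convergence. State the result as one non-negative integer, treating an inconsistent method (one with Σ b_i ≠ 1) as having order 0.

1

b = (1)
c = (0)
Σ b_i: 1·1 = 1 ✓; 1 stage ⇒ order 1.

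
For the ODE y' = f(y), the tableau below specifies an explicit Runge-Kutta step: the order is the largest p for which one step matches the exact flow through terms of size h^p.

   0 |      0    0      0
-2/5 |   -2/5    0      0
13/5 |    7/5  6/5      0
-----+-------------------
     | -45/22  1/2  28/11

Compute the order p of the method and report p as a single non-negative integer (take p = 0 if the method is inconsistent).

1

b = (-45/22, 1/2, 28/11)
c = (0, -2/5, 13/5)
Ac = (0, 0, -12/25)
Σ b_i: (-45/22)·1 + 1/2·1 + 28/11·1 = 1 ✓
b·c: 1/2·(-2/5) + 28/11·13/5 = 353/55 ≠ 1/2 ⇒ order 1.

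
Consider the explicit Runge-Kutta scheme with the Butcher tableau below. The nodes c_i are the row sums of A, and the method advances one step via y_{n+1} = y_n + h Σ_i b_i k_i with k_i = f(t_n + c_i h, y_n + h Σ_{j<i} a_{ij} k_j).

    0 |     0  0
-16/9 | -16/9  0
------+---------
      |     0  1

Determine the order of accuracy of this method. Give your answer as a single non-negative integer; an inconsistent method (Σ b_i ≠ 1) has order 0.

1

b = (0, 1)
c = (0, -16/9)
Σ b_i: 1·1 = 1 ✓
b·c: 1·(-16/9) = -16/9 ≠ 1/2 ⇒ order 1.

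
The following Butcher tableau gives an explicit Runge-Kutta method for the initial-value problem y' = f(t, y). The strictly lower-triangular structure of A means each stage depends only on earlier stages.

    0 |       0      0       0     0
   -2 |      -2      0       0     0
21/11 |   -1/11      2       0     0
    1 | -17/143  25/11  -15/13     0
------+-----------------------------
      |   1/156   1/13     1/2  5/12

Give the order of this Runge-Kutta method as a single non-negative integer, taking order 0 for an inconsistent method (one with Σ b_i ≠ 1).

b = (1/156, 1/13, 1/2, 5/12)
c = (0, -2, 21/11, 1)
Ac = (0, 0, -4, -965/143)
Σ b_i: 1/156·1 + 1/13·1 + 1/2·1 + 5/12·1 = 1 ✓
b·c: 1/13·(-2) + 1/2·21/11 + 5/12·1 = 2089/1716 ≠ 1/2 ⇒ order 1.

1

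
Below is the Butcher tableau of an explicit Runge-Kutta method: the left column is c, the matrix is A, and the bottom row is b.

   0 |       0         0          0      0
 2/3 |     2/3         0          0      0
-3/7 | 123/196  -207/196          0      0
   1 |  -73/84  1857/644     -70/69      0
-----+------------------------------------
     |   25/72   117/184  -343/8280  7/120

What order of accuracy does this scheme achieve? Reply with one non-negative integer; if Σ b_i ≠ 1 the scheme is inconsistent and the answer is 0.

4

b = (25/72, 117/184, -343/8280, 7/120)
c = (0, 2/3, -3/7, 1)
Ac = (0, 0, -69/98, 33/14)
Σ b_i: 25/72·1 + 117/184·1 + (-343/8280)·1 + 7/120·1 = 1 ✓
b·c: 117/184·2/3 + (-343/8280)·(-3/7) + 7/120·1 = 1/2 ✓
b·c²: 117/184·4/9 + (-343/8280)·9/49 + 7/120·1 = 1/3 ✓
b·Ac: (-343/8280)·(-69/98) + 7/120·33/14 = 1/6 ✓
b·c³: 117/184·8/27 + (-343/8280)·(-27/343) + 7/120·1 = 1/4 ✓
b·(c∘Ac): (-343/8280)·207/686 + 7/120·33/14 = 1/8 ✓
b·Ac²: (-343/8280)·(-23/49) + 7/120·23/21 = 1/12 ✓
b·A²c: 7/120·5/7 = 1/24 ✓; 4 stages ⇒ order 4.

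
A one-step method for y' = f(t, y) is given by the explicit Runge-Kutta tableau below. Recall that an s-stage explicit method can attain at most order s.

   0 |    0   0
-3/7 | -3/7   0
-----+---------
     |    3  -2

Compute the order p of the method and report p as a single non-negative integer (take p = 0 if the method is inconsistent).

b = (3, -2)
c = (0, -3/7)
Σ b_i: 3·1 + (-2)·1 = 1 ✓
b·c: (-2)·(-3/7) = 6/7 ≠ 1/2 ⇒ order 1.

1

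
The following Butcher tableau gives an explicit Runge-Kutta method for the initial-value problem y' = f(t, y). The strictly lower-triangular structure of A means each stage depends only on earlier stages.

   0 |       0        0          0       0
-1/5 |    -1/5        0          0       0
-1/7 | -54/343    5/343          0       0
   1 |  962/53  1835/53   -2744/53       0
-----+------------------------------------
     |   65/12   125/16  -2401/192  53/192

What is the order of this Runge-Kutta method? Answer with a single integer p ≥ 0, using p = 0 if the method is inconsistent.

b = (65/12, 125/16, -2401/192, 53/192)
c = (0, -1/5, -1/7, 1)
Ac = (0, 0, -1/343, 25/53)
Σ b_i: 65/12·1 + 125/16·1 + (-2401/192)·1 + 53/192·1 = 1 ✓
b·c: 125/16·(-1/5) + (-2401/192)·(-1/7) + 53/192·1 = 1/2 ✓
b·c²: 125/16·1/25 + (-2401/192)·1/49 + 53/192·1 = 1/3 ✓
b·Ac: (-2401/192)·(-1/343) + 53/192·25/53 = 1/6 ✓
b·c³: 125/16·(-1/125) + (-2401/192)·(-1/343) + 53/192·1 = 1/4 ✓
b·(c∘Ac): (-2401/192)·1/2401 + 53/192·25/53 = 1/8 ✓
b·Ac²: (-2401/192)·1/1715 + 53/192·87/265 = 1/12 ✓
b·A²c: 53/192·8/53 = 1/24 ✓; 4 stages ⇒ order 4.

4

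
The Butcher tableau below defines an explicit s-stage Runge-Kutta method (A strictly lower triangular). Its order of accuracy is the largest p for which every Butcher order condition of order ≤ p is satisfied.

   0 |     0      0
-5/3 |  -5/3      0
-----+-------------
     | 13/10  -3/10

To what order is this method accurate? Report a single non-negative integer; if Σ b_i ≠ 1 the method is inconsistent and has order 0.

2

b = (13/10, -3/10)
c = (0, -5/3)
Σ b_i: 13/10·1 + (-3/10)·1 = 1 ✓
b·c: (-3/10)·(-5/3) = 1/2 ✓; 2 stages ⇒ order 2.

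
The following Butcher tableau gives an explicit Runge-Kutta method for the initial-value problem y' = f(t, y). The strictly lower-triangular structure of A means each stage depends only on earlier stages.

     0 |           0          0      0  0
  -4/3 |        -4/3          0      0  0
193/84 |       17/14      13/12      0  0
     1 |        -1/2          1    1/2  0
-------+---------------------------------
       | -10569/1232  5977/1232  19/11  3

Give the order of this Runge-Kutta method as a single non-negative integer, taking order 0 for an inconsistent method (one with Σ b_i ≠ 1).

2

b = (-10569/1232, 5977/1232, 19/11, 3)
c = (0, -4/3, 193/84, 1)
Ac = (0, 0, -13/9, -31/168)
Σ b_i: (-10569/1232)·1 + 5977/1232·1 + 19/11·1 + 3·1 = 1 ✓
b·c: 5977/1232·(-4/3) + 19/11·193/84 + 3·1 = 1/2 ✓
b·c²: 5977/1232·16/9 + 19/11·37249/7056 + 3·1 = 1610003/77616 ≠ 1/3 ⇒ order 2.
b·Ac: 19/11·(-13/9) + 3·(-31/168) = -16901/5544 ≠ 1/6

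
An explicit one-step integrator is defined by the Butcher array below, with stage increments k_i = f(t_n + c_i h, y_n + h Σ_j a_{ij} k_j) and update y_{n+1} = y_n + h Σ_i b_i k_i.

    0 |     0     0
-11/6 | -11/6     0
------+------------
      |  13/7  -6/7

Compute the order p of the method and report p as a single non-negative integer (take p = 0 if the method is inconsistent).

1

b = (13/7, -6/7)
c = (0, -11/6)
Σ b_i: 13/7·1 + (-6/7)·1 = 1 ✓
b·c: (-6/7)·(-11/6) = 11/7 ≠ 1/2 ⇒ order 1.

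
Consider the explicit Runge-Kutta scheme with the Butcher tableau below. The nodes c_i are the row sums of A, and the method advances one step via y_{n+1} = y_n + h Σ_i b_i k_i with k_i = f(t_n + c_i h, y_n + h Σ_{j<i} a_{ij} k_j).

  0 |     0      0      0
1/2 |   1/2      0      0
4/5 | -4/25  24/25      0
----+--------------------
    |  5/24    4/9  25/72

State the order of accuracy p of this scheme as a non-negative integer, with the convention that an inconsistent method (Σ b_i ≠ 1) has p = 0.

b = (5/24, 4/9, 25/72)
c = (0, 1/2, 4/5)
Ac = (0, 0, 12/25)
Σ b_i: 5/24·1 + 4/9·1 + 25/72·1 = 1 ✓
b·c: 4/9·1/2 + 25/72·4/5 = 1/2 ✓
b·c²: 4/9·1/4 + 25/72·16/25 = 1/3 ✓
b·Ac: 25/72·12/25 = 1/6 ✓; 3 stages ⇒ order 3.

3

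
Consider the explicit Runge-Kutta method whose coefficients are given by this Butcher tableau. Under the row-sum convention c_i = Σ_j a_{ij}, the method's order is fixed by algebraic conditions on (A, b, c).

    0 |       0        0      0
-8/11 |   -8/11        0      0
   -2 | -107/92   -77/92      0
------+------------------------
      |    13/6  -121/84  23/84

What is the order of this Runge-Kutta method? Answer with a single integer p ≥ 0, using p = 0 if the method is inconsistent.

b = (13/6, -121/84, 23/84)
c = (0, -8/11, -2)
Ac = (0, 0, 14/23)
Σ b_i: 13/6·1 + (-121/84)·1 + 23/84·1 = 1 ✓
b·c: (-121/84)·(-8/11) + 23/84·(-2) = 1/2 ✓
b·c²: (-121/84)·64/121 + 23/84·4 = 1/3 ✓
b·Ac: 23/84·14/23 = 1/6 ✓; 3 stages ⇒ order 3.

3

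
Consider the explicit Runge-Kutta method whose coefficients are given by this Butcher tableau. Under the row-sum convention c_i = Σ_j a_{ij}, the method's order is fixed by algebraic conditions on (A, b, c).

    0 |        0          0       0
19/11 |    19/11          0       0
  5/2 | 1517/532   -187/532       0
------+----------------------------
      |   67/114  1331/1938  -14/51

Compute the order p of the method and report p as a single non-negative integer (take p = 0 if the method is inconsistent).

3

b = (67/114, 1331/1938, -14/51)
c = (0, 19/11, 5/2)
Ac = (0, 0, -17/28)
Σ b_i: 67/114·1 + 1331/1938·1 + (-14/51)·1 = 1 ✓
b·c: 1331/1938·19/11 + (-14/51)·5/2 = 1/2 ✓
b·c²: 1331/1938·361/121 + (-14/51)·25/4 = 1/3 ✓
b·Ac: (-14/51)·(-17/28) = 1/6 ✓; 3 stages ⇒ order 3.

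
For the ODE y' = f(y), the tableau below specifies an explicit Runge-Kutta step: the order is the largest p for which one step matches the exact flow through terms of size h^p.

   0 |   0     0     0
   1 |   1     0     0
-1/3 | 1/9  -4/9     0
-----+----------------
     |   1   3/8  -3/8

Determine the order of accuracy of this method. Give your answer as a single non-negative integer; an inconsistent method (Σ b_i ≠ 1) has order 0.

3

b = (1, 3/8, -3/8)
c = (0, 1, -1/3)
Ac = (0, 0, -4/9)
Σ b_i: 1·1 + 3/8·1 + (-3/8)·1 = 1 ✓
b·c: 3/8·1 + (-3/8)·(-1/3) = 1/2 ✓
b·c²: 3/8·1 + (-3/8)·1/9 = 1/3 ✓
b·Ac: (-3/8)·(-4/9) = 1/6 ✓; 3 stages ⇒ order 3.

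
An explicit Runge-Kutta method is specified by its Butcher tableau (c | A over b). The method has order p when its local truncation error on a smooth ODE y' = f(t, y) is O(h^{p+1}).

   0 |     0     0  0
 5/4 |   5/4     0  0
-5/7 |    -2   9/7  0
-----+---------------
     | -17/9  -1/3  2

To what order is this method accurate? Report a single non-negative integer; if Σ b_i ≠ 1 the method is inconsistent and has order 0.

0

b = (-17/9, -1/3, 2)
c = (0, 5/4, -5/7)
Ac = (0, 0, 45/28)
Σ b_i: (-17/9)·1 + (-1/3)·1 + 2·1 = -2/9 ≠ 1 ⇒ order 0.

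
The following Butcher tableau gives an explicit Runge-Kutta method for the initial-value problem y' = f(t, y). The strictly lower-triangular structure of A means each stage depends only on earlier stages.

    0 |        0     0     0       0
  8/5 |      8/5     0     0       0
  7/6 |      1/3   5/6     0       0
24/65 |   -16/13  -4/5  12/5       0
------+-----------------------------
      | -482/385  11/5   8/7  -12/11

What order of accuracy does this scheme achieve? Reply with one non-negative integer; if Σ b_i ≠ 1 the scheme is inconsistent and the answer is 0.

b = (-482/385, 11/5, 8/7, -12/11)
c = (0, 8/5, 7/6, 24/65)
Ac = (0, 0, 4/3, 38/25)
Σ b_i: (-482/385)·1 + 11/5·1 + 8/7·1 + (-12/11)·1 = 1 ✓
b·c: 11/5·8/5 + 8/7·7/6 + (-12/11)·24/65 = 47732/10725 ≠ 1/2 ⇒ order 1.

1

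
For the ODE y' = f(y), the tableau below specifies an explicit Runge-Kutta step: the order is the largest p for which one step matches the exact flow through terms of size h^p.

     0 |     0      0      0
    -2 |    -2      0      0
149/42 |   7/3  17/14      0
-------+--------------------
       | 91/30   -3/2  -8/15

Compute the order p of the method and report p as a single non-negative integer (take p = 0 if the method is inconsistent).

1

b = (91/30, -3/2, -8/15)
c = (0, -2, 149/42)
Ac = (0, 0, -17/7)
Σ b_i: 91/30·1 + (-3/2)·1 + (-8/15)·1 = 1 ✓
b·c: (-3/2)·(-2) + (-8/15)·149/42 = 349/315 ≠ 1/2 ⇒ order 1.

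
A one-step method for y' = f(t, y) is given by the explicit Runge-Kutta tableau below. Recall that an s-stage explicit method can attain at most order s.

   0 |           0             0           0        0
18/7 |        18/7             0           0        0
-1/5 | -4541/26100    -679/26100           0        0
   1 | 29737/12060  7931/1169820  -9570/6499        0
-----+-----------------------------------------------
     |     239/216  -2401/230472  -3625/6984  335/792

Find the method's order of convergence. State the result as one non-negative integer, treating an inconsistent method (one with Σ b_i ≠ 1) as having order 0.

4

b = (239/216, -2401/230472, -3625/6984, 335/792)
c = (0, 18/7, -1/5, 1)
Ac = (0, 0, -97/1450, 209/670)
Σ b_i: 239/216·1 + (-2401/230472)·1 + (-3625/6984)·1 + 335/792·1 = 1 ✓
b·c: (-2401/230472)·18/7 + (-3625/6984)·(-1/5) + 335/792·1 = 1/2 ✓
b·c²: (-2401/230472)·324/49 + (-3625/6984)·1/25 + 335/792·1 = 1/3 ✓
b·Ac: (-3625/6984)·(-97/1450) + 335/792·209/670 = 1/6 ✓
b·c³: (-2401/230472)·5832/343 + (-3625/6984)·(-1/125) + 335/792·1 = 1/4 ✓
b·(c∘Ac): (-3625/6984)·97/7250 + 335/792·209/670 = 1/8 ✓
b·Ac²: (-3625/6984)·(-873/5075) + 335/792·(-33/2345) = 1/12 ✓
b·A²c: 335/792·33/335 = 1/24 ✓; 4 stages ⇒ order 4.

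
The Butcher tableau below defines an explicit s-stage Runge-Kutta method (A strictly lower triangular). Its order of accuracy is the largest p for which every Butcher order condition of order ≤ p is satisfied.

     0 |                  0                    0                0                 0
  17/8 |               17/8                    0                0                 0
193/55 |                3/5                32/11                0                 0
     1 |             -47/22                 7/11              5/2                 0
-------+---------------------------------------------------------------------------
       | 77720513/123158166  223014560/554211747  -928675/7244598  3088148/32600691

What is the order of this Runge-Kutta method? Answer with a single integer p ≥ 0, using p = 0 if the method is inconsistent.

b = (77720513/123158166, 223014560/554211747, -928675/7244598, 3088148/32600691)
c = (0, 17/8, 193/55, 1)
Ac = (0, 0, 68/11, 81/8)
Σ b_i: 77720513/123158166·1 + 223014560/554211747·1 + (-928675/7244598)·1 + 3088148/32600691·1 = 1 ✓
b·c: 223014560/554211747·17/8 + (-928675/7244598)·193/55 + 3088148/32600691·1 = 1/2 ✓
b·c²: 223014560/554211747·289/64 + (-928675/7244598)·37249/3025 + 3088148/32600691·1 = 1/3 ✓
b·Ac: (-928675/7244598)·68/11 + 3088148/32600691·81/8 = 1/6 ✓
b·c³: 223014560/554211747·4913/512 + (-928675/7244598)·7189057/166375 + 3088148/32600691·1 = -5045981357/3187623120 ≠ 1/4 ⇒ order 3.
b·(c∘Ac): (-928675/7244598)·13124/605 + 3088148/32600691·81/8 = -13197007/7244598 ≠ 1/8
b·Ac²: (-928675/7244598)·289/22 + 3088148/32600691·1303233/38720 = 158245895707/105191562960 ≠ 1/12
b·A²c: 3088148/32600691·170/11 = 524985160/358607601 ≠ 1/24

3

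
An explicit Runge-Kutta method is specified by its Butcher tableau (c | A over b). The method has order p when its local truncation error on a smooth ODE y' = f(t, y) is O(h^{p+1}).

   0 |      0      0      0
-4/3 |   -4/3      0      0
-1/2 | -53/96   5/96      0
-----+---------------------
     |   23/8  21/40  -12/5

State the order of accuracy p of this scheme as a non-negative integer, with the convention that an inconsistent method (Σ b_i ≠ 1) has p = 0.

b = (23/8, 21/40, -12/5)
c = (0, -4/3, -1/2)
Ac = (0, 0, -5/72)
Σ b_i: 23/8·1 + 21/40·1 + (-12/5)·1 = 1 ✓
b·c: 21/40·(-4/3) + (-12/5)·(-1/2) = 1/2 ✓
b·c²: 21/40·16/9 + (-12/5)·1/4 = 1/3 ✓
b·Ac: (-12/5)·(-5/72) = 1/6 ✓; 3 stages ⇒ order 3.

3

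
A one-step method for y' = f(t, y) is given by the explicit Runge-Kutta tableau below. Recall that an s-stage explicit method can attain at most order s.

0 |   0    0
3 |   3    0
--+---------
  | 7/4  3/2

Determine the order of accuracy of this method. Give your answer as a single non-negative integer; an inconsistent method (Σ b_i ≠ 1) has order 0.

0

b = (7/4, 3/2)
c = (0, 3)
Σ b_i: 7/4·1 + 3/2·1 = 13/4 ≠ 1 ⇒ order 0.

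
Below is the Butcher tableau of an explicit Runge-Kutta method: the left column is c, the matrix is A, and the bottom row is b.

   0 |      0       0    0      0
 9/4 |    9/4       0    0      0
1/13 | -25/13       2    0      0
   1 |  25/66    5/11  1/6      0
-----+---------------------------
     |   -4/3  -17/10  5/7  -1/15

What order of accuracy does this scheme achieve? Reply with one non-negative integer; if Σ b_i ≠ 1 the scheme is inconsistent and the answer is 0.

0

b = (-4/3, -17/10, 5/7, -1/15)
c = (0, 9/4, 1/13, 1)
Ac = (0, 0, 9/2, 1777/1716)
Σ b_i: (-4/3)·1 + (-17/10)·1 + 5/7·1 + (-1/15)·1 = -167/70 ≠ 1 ⇒ order 0.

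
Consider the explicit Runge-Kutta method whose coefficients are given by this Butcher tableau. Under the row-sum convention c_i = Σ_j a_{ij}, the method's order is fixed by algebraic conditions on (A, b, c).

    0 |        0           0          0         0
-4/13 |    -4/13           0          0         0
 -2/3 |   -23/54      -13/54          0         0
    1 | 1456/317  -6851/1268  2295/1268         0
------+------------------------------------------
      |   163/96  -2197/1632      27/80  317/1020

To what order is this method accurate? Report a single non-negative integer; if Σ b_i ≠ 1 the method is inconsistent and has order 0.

4

b = (163/96, -2197/1632, 27/80, 317/1020)
c = (0, -4/13, -2/3, 1)
Ac = (0, 0, 2/27, 289/634)
Σ b_i: 163/96·1 + (-2197/1632)·1 + 27/80·1 + 317/1020·1 = 1 ✓
b·c: (-2197/1632)·(-4/13) + 27/80·(-2/3) + 317/1020·1 = 1/2 ✓
b·c²: (-2197/1632)·16/169 + 27/80·4/9 + 317/1020·1 = 1/3 ✓
b·Ac: 27/80·2/27 + 317/1020·289/634 = 1/6 ✓
b·c³: (-2197/1632)·(-64/2197) + 27/80·(-8/27) + 317/1020·1 = 1/4 ✓
b·(c∘Ac): 27/80·(-4/81) + 317/1020·289/634 = 1/8 ✓
b·Ac²: 27/80·(-8/351) + 317/1020·1207/4121 = 1/12 ✓
b·A²c: 317/1020·85/634 = 1/24 ✓; 4 stages ⇒ order 4.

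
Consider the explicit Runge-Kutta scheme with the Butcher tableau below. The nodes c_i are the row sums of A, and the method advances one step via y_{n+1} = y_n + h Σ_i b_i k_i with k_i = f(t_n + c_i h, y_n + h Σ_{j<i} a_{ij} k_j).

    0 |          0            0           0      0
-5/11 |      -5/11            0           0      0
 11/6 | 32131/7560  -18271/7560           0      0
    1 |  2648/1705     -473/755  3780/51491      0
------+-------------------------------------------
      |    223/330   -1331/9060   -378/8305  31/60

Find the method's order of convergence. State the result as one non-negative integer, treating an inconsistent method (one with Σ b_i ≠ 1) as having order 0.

b = (223/330, -1331/9060, -378/8305, 31/60)
c = (0, -5/11, 11/6, 1)
Ac = (0, 0, 1661/1512, 13/31)
Σ b_i: 223/330·1 + (-1331/9060)·1 + (-378/8305)·1 + 31/60·1 = 1 ✓
b·c: (-1331/9060)·(-5/11) + (-378/8305)·11/6 + 31/60·1 = 1/2 ✓
b·c²: (-1331/9060)·25/121 + (-378/8305)·121/36 + 31/60·1 = 1/3 ✓
b·Ac: (-378/8305)·1661/1512 + 31/60·13/31 = 1/6 ✓
b·c³: (-1331/9060)·(-125/1331) + (-378/8305)·1331/216 + 31/60·1 = 1/4 ✓
b·(c∘Ac): (-378/8305)·18271/9072 + 31/60·13/31 = 1/8 ✓
b·Ac²: (-378/8305)·(-755/1512) + 31/60·40/341 = 1/12 ✓
b·A²c: 31/60·5/62 = 1/24 ✓; 4 stages ⇒ order 4.

4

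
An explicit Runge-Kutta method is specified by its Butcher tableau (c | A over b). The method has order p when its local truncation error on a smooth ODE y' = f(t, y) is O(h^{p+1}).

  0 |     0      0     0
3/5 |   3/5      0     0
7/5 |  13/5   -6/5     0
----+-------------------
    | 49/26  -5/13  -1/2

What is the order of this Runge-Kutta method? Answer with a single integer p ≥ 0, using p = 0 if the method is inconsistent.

b = (49/26, -5/13, -1/2)
c = (0, 3/5, 7/5)
Ac = (0, 0, -18/25)
Σ b_i: 49/26·1 + (-5/13)·1 + (-1/2)·1 = 1 ✓
b·c: (-5/13)·3/5 + (-1/2)·7/5 = -121/130 ≠ 1/2 ⇒ order 1.

1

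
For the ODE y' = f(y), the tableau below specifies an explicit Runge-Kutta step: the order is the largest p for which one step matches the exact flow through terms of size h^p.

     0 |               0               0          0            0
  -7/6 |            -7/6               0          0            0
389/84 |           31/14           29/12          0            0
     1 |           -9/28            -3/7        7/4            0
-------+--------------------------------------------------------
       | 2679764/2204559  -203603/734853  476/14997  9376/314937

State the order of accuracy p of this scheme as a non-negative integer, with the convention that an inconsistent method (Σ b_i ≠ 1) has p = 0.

b = (2679764/2204559, -203603/734853, 476/14997, 9376/314937)
c = (0, -7/6, 389/84, 1)
Ac = (0, 0, -203/72, 413/48)
Σ b_i: 2679764/2204559·1 + (-203603/734853)·1 + 476/14997·1 + 9376/314937·1 = 1 ✓
b·c: (-203603/734853)·(-7/6) + 476/14997·389/84 + 9376/314937·1 = 1/2 ✓
b·c²: (-203603/734853)·49/36 + 476/14997·151321/7056 + 9376/314937·1 = 1/3 ✓
b·Ac: 476/14997·(-203/72) + 9376/314937·413/48 = 1/6 ✓
b·c³: (-203603/734853)·(-343/216) + 476/14997·58863869/592704 + 9376/314937·1 = 1149808439/317456496 ≠ 1/4 ⇒ order 3.
b·(c∘Ac): 476/14997·(-11281/864) + 9376/314937·413/48 = -512663/3239352 ≠ 1/8
b·Ac²: 476/14997·1421/432 + 9376/314937·148969/4032 = 95581685/79364124 ≠ 1/12
b·A²c: 9376/314937·(-1421/288) = -59479/404919 ≠ 1/24

3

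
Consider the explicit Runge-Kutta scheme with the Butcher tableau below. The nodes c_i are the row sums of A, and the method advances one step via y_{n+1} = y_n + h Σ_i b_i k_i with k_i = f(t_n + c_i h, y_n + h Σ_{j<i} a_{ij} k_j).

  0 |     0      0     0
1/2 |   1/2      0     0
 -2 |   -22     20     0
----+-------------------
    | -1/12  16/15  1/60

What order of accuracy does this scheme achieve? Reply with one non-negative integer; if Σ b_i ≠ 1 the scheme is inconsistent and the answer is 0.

3

b = (-1/12, 16/15, 1/60)
c = (0, 1/2, -2)
Ac = (0, 0, 10)
Σ b_i: (-1/12)·1 + 16/15·1 + 1/60·1 = 1 ✓
b·c: 16/15·1/2 + 1/60·(-2) = 1/2 ✓
b·c²: 16/15·1/4 + 1/60·4 = 1/3 ✓
b·Ac: 1/60·10 = 1/6 ✓; 3 stages ⇒ order 3.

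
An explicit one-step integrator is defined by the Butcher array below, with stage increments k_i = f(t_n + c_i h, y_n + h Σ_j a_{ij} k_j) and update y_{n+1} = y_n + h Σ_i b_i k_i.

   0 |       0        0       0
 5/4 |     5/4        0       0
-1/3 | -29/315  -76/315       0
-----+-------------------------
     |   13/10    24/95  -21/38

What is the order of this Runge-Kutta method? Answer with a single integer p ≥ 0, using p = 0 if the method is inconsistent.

b = (13/10, 24/95, -21/38)
c = (0, 5/4, -1/3)
Ac = (0, 0, -19/63)
Σ b_i: 13/10·1 + 24/95·1 + (-21/38)·1 = 1 ✓
b·c: 24/95·5/4 + (-21/38)·(-1/3) = 1/2 ✓
b·c²: 24/95·25/16 + (-21/38)·1/9 = 1/3 ✓
b·Ac: (-21/38)·(-19/63) = 1/6 ✓; 3 stages ⇒ order 3.

3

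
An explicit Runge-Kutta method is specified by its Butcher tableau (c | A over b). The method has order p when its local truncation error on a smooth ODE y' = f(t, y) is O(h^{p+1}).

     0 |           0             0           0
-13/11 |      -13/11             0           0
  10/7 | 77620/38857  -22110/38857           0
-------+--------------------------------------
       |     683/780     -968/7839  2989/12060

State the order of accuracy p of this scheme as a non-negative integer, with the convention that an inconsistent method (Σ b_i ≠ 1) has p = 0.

b = (683/780, -968/7839, 2989/12060)
c = (0, -13/11, 10/7)
Ac = (0, 0, 2010/2989)
Σ b_i: 683/780·1 + (-968/7839)·1 + 2989/12060·1 = 1 ✓
b·c: (-968/7839)·(-13/11) + 2989/12060·10/7 = 1/2 ✓
b·c²: (-968/7839)·169/121 + 2989/12060·100/49 = 1/3 ✓
b·Ac: 2989/12060·2010/2989 = 1/6 ✓; 3 stages ⇒ order 3.

3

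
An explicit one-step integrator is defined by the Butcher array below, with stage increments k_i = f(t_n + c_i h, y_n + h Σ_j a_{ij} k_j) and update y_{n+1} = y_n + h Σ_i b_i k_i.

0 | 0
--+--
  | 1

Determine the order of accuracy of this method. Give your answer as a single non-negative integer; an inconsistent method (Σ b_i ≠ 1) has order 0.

b = (1)
c = (0)
Σ b_i: 1·1 = 1 ✓; 1 stage ⇒ order 1.

1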